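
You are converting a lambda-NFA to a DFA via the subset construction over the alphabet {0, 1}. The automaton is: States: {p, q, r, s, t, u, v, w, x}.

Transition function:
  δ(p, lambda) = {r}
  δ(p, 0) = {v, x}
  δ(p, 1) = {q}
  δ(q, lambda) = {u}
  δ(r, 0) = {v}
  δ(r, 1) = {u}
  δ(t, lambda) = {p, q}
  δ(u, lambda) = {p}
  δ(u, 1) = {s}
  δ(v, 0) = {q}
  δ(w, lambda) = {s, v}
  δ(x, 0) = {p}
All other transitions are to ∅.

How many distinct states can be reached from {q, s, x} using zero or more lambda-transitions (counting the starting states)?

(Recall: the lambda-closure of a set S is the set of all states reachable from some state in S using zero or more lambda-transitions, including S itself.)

Start with {q, s, x}.
From q via lambda: add u.
From u via lambda: add p.
From p via lambda: add r.
lambda-closure = {p, q, r, s, u, x}, which has 6 states.

6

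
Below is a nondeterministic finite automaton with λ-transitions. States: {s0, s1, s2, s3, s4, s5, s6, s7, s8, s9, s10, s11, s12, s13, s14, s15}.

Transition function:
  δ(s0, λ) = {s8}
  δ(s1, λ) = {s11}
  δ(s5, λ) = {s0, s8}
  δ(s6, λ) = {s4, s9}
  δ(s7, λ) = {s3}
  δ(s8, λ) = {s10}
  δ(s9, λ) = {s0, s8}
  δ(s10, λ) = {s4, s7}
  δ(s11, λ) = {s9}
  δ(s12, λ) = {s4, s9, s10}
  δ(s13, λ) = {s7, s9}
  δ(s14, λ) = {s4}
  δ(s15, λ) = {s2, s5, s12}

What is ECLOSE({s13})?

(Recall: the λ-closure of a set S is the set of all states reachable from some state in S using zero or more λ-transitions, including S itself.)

{s0, s3, s4, s7, s8, s9, s10, s13}

Start with {s13}.
From s13 via λ: add s7, s9.
From s7 via λ: add s3.
From s9 via λ: add s0, s8.
From s8 via λ: add s10.
From s10 via λ: add s4.
No new states can be added; the closed set is {s0, s3, s4, s7, s8, s9, s10, s13}.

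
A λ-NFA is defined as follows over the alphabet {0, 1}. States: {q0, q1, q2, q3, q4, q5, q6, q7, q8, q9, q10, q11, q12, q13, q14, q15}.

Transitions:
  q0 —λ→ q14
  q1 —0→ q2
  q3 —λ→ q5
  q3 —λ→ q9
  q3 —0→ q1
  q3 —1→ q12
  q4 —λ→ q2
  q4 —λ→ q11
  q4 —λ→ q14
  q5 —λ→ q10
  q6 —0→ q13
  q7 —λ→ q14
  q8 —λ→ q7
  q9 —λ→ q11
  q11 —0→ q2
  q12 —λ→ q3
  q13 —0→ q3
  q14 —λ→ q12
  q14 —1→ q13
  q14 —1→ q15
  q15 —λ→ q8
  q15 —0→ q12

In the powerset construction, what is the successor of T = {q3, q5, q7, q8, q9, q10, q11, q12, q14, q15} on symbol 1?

q3 on 1 → {q12}.
q14 on 1 → {q13, q15}.
No 1-transition from q5, q7, q8, q9, q10, q11, q12, q15.
Union after reading 1: {q12, q13, q15}.
Now take the λ-closure:
From q12 via λ: add q3.
From q15 via λ: add q8.
From q3 via λ: add q5, q9.
From q8 via λ: add q7.
From q5 via λ: add q10.
From q7 via λ: add q14.
From q9 via λ: add q11.
No new states can be added; the closed set is {q3, q5, q7, q8, q9, q10, q11, q12, q13, q14, q15}.

{q3, q5, q7, q8, q9, q10, q11, q12, q13, q14, q15}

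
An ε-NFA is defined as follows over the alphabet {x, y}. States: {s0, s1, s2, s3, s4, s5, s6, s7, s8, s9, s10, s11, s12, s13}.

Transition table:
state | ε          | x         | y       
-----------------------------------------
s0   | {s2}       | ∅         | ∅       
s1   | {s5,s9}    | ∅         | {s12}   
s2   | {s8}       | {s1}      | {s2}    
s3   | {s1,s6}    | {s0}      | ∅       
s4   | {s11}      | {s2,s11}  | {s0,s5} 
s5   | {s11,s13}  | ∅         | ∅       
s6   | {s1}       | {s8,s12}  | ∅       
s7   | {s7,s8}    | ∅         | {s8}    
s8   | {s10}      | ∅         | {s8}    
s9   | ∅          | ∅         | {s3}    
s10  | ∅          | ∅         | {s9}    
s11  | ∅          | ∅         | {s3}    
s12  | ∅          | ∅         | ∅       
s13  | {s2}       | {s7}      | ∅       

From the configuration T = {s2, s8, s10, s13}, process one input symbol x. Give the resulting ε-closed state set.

s2 on x → {s1}.
s13 on x → {s7}.
No x-transition from s8, s10.
Union after reading x: {s1, s7}.
Now take the ε-closure:
From s1 via ε: add s5, s9.
From s7 via ε: add s8.
From s5 via ε: add s11, s13.
From s8 via ε: add s10.
From s13 via ε: add s2.
No new states can be added; the closed set is {s1, s2, s5, s7, s8, s9, s10, s11, s13}.

{s1, s2, s5, s7, s8, s9, s10, s11, s13}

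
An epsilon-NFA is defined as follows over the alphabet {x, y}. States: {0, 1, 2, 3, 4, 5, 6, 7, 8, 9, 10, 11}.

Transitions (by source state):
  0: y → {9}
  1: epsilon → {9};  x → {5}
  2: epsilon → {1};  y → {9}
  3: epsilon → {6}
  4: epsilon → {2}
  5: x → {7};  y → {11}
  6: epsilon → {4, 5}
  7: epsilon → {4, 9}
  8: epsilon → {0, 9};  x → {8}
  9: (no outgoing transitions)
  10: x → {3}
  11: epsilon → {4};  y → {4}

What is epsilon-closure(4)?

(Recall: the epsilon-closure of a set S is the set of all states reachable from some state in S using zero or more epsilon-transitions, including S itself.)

{1, 2, 4, 9}

Start with {4}.
From 4 via epsilon: add 2.
From 2 via epsilon: add 1.
From 1 via epsilon: add 9.
No new states can be added; the closed set is {1, 2, 4, 9}.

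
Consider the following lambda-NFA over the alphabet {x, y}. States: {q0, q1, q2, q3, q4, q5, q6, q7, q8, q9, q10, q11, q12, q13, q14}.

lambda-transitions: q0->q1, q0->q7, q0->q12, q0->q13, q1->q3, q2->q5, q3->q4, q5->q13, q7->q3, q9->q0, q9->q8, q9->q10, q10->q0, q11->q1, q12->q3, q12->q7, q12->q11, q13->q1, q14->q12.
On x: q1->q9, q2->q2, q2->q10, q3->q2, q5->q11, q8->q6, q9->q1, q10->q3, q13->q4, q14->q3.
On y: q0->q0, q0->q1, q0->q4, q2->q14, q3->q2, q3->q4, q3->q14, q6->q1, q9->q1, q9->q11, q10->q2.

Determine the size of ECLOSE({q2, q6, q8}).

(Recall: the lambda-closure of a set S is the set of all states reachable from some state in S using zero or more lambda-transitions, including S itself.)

8

Start with {q2, q6, q8}.
From q2 via lambda: add q5.
From q5 via lambda: add q13.
From q13 via lambda: add q1.
From q1 via lambda: add q3.
From q3 via lambda: add q4.
lambda-closure = {q1, q2, q3, q4, q5, q6, q8, q13}, which has 8 states.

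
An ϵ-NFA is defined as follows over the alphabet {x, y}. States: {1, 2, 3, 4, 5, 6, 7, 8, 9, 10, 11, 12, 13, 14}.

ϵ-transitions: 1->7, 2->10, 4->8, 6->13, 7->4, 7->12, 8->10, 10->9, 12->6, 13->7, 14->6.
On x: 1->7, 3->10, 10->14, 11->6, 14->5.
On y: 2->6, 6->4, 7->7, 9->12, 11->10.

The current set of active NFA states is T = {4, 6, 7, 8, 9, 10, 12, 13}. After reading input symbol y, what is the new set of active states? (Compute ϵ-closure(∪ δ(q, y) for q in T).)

6 on y → {4}.
7 on y → {7}.
9 on y → {12}.
No y-transition from 4, 8, 10, 12, 13.
Union after reading y: {4, 7, 12}.
Now take the ϵ-closure:
From 4 via ϵ: add 8.
From 12 via ϵ: add 6.
From 6 via ϵ: add 13.
From 8 via ϵ: add 10.
From 10 via ϵ: add 9.
No new states can be added; the closed set is {4, 6, 7, 8, 9, 10, 12, 13}.

{4, 6, 7, 8, 9, 10, 12, 13}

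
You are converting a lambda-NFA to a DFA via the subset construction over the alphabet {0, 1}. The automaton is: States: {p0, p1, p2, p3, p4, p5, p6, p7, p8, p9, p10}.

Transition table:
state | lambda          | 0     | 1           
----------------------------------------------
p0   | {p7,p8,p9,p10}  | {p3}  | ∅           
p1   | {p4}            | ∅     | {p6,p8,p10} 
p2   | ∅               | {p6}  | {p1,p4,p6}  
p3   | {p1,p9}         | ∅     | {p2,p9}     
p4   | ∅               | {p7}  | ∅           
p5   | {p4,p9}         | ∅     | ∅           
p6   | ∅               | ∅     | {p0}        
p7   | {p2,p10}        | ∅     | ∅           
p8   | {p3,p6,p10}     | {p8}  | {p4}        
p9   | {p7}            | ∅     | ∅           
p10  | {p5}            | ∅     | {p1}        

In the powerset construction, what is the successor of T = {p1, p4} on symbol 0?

p4 on 0 → {p7}.
No 0-transition from p1.
Union after reading 0: {p7}.
Now take the lambda-closure:
From p7 via lambda: add p2, p10.
From p10 via lambda: add p5.
From p5 via lambda: add p4, p9.
No new states can be added; the closed set is {p2, p4, p5, p7, p9, p10}.

{p2, p4, p5, p7, p9, p10}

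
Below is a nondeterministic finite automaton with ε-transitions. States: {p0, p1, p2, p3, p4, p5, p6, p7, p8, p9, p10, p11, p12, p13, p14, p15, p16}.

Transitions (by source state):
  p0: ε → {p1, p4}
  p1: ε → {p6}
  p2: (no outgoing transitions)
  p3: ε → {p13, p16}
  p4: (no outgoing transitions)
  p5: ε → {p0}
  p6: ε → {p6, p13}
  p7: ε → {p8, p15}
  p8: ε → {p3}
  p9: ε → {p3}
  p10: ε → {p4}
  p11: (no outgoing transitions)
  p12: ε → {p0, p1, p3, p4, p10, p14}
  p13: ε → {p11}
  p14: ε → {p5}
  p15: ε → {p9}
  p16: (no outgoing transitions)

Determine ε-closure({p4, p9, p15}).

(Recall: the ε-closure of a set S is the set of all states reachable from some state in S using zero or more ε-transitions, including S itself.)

Start with {p4, p9, p15}.
From p9 via ε: add p3.
From p3 via ε: add p13, p16.
From p13 via ε: add p11.
No new states can be added; the closed set is {p3, p4, p9, p11, p13, p15, p16}.

{p3, p4, p9, p11, p13, p15, p16}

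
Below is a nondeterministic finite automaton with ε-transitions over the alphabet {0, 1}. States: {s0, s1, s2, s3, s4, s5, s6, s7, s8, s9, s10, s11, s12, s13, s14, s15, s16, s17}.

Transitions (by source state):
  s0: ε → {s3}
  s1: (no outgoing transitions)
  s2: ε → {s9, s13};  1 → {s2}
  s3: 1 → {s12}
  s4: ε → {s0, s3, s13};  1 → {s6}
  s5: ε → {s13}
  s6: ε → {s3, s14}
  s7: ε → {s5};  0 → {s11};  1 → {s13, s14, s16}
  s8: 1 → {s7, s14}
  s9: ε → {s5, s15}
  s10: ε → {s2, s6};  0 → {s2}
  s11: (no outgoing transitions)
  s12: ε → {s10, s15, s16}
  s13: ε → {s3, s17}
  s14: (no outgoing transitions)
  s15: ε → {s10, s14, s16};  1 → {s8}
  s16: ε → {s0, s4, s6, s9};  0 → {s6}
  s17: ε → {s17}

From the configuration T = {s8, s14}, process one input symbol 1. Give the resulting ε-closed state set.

{s3, s5, s7, s13, s14, s17}

s8 on 1 → {s7, s14}.
No 1-transition from s14.
Union after reading 1: {s7, s14}.
Now take the ε-closure:
From s7 via ε: add s5.
From s5 via ε: add s13.
From s13 via ε: add s3, s17.
No new states can be added; the closed set is {s3, s5, s7, s13, s14, s17}.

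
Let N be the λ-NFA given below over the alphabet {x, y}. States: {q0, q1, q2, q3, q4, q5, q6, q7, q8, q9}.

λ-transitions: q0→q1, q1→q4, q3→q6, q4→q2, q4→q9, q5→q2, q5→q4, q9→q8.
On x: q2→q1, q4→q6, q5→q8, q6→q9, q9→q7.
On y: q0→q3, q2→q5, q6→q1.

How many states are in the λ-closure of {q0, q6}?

Start with {q0, q6}.
From q0 via λ: add q1.
From q1 via λ: add q4.
From q4 via λ: add q2, q9.
From q9 via λ: add q8.
λ-closure = {q0, q1, q2, q4, q6, q8, q9}, which has 7 states.

7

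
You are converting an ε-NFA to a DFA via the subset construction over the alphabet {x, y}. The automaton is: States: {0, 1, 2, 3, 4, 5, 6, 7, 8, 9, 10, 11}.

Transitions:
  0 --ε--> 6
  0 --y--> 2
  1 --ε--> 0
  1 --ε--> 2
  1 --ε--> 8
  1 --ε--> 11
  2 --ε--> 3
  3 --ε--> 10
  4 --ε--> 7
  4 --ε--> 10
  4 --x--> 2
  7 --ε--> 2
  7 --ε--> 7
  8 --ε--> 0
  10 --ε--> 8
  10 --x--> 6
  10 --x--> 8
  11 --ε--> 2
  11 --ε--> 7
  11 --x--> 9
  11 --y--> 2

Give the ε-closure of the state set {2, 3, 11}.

{0, 2, 3, 6, 7, 8, 10, 11}

Start with {2, 3, 11}.
From 3 via ε: add 10.
From 11 via ε: add 7.
From 10 via ε: add 8.
From 8 via ε: add 0.
From 0 via ε: add 6.
No new states can be added; the closed set is {0, 2, 3, 6, 7, 8, 10, 11}.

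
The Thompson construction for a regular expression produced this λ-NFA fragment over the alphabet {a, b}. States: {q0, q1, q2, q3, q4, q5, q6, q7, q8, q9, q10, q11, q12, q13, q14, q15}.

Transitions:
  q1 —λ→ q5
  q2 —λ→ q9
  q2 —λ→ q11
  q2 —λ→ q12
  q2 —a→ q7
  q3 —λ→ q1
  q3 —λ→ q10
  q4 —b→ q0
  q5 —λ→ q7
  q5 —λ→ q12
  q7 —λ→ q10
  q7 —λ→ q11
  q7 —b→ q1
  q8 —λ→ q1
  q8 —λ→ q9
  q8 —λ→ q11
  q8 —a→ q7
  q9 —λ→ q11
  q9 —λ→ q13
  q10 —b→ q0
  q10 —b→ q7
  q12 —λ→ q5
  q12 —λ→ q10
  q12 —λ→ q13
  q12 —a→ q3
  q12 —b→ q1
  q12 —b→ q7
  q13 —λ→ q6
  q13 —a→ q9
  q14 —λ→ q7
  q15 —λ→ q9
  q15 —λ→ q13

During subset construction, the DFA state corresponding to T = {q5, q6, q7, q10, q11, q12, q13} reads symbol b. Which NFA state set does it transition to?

{q0, q1, q5, q6, q7, q10, q11, q12, q13}

q7 on b → {q1}.
q10 on b → {q0, q7}.
q12 on b → {q1, q7}.
No b-transition from q5, q6, q11, q13.
Union after reading b: {q0, q1, q7}.
Now take the λ-closure:
From q1 via λ: add q5.
From q7 via λ: add q10, q11.
From q5 via λ: add q12.
From q12 via λ: add q13.
From q13 via λ: add q6.
No new states can be added; the closed set is {q0, q1, q5, q6, q7, q10, q11, q12, q13}.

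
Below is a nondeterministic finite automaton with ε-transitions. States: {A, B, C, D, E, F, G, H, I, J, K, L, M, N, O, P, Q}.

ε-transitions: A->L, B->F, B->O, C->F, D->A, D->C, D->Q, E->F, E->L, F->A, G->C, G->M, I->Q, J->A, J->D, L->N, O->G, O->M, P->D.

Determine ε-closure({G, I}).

Start with {G, I}.
From G via ε: add C, M.
From I via ε: add Q.
From C via ε: add F.
From F via ε: add A.
From A via ε: add L.
From L via ε: add N.
No new states can be added; the closed set is {A, C, F, G, I, L, M, N, Q}.

{A, C, F, G, I, L, M, N, Q}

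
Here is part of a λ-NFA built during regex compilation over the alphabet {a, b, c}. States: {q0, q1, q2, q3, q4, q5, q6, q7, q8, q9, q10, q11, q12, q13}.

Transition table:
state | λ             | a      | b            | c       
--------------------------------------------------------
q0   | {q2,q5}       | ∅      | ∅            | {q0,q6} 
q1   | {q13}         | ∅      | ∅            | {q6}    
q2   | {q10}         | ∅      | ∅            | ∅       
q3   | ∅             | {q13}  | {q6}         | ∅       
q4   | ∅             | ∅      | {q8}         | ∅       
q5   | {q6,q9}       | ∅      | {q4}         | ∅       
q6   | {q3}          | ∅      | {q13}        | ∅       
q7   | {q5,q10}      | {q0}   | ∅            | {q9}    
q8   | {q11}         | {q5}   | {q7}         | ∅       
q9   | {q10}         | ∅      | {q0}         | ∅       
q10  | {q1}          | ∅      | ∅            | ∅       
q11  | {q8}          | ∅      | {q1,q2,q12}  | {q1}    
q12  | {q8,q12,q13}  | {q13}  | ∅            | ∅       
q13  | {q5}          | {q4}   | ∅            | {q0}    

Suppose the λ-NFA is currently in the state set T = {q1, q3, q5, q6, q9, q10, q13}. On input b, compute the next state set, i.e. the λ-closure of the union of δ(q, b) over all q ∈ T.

q3 on b → {q6}.
q5 on b → {q4}.
q6 on b → {q13}.
q9 on b → {q0}.
No b-transition from q1, q10, q13.
Union after reading b: {q0, q4, q6, q13}.
Now take the λ-closure:
From q0 via λ: add q2, q5.
From q6 via λ: add q3.
From q2 via λ: add q10.
From q5 via λ: add q9.
From q10 via λ: add q1.
No new states can be added; the closed set is {q0, q1, q2, q3, q4, q5, q6, q9, q10, q13}.

{q0, q1, q2, q3, q4, q5, q6, q9, q10, q13}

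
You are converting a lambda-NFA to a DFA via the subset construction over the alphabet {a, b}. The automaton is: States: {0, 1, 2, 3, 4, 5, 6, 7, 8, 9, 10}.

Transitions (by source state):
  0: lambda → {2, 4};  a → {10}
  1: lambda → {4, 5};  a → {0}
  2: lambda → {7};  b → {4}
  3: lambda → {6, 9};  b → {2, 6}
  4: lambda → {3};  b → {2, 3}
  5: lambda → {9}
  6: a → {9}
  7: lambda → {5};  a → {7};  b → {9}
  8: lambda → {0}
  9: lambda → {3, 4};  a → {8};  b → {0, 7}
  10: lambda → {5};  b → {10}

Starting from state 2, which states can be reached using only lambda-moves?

{2, 3, 4, 5, 6, 7, 9}

Start with {2}.
From 2 via lambda: add 7.
From 7 via lambda: add 5.
From 5 via lambda: add 9.
From 9 via lambda: add 3, 4.
From 3 via lambda: add 6.
No new states can be added; the closed set is {2, 3, 4, 5, 6, 7, 9}.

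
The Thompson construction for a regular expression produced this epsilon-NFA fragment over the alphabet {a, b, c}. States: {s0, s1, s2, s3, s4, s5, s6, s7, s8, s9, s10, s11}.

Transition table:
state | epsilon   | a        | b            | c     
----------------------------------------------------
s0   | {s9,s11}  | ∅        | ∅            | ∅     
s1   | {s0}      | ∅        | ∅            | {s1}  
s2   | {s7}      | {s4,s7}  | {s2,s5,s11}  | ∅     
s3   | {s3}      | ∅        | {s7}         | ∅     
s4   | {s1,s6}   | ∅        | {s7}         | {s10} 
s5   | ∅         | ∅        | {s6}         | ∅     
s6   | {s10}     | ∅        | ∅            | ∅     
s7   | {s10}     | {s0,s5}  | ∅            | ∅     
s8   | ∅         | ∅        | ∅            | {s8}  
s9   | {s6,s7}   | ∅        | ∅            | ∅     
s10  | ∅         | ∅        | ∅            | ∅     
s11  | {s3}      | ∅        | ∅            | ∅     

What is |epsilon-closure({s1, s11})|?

Start with {s1, s11}.
From s1 via epsilon: add s0.
From s11 via epsilon: add s3.
From s0 via epsilon: add s9.
From s9 via epsilon: add s6, s7.
From s6 via epsilon: add s10.
epsilon-closure = {s0, s1, s3, s6, s7, s9, s10, s11}, which has 8 states.

8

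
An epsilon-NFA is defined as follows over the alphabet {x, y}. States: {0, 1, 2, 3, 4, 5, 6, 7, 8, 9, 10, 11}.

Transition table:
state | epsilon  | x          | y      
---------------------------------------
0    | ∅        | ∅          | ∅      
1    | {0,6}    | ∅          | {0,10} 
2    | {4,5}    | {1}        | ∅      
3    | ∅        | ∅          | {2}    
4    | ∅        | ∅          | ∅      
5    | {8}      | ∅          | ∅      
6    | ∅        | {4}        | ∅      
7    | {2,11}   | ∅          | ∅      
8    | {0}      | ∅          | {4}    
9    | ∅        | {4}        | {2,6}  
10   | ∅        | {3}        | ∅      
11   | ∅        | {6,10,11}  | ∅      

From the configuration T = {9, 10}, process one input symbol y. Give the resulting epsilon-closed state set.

9 on y → {2, 6}.
No y-transition from 10.
Union after reading y: {2, 6}.
Now take the epsilon-closure:
From 2 via epsilon: add 4, 5.
From 5 via epsilon: add 8.
From 8 via epsilon: add 0.
No new states can be added; the closed set is {0, 2, 4, 5, 6, 8}.

{0, 2, 4, 5, 6, 8}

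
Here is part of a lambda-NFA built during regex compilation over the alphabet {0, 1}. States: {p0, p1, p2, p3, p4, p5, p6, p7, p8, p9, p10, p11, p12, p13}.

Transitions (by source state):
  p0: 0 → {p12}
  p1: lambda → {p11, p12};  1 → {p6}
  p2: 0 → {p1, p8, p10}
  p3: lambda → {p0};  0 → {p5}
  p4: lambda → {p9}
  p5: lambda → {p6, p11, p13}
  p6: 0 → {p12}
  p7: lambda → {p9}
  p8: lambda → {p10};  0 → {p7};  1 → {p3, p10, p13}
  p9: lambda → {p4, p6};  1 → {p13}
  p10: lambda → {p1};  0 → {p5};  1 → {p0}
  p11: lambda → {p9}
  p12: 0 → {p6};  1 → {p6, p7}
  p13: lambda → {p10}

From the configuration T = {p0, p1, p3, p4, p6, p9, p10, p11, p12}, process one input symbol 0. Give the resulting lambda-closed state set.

p0 on 0 → {p12}.
p3 on 0 → {p5}.
p6 on 0 → {p12}.
p10 on 0 → {p5}.
p12 on 0 → {p6}.
No 0-transition from p1, p4, p9, p11.
Union after reading 0: {p5, p6, p12}.
Now take the lambda-closure:
From p5 via lambda: add p11, p13.
From p11 via lambda: add p9.
From p13 via lambda: add p10.
From p9 via lambda: add p4.
From p10 via lambda: add p1.
No new states can be added; the closed set is {p1, p4, p5, p6, p9, p10, p11, p12, p13}.

{p1, p4, p5, p6, p9, p10, p11, p12, p13}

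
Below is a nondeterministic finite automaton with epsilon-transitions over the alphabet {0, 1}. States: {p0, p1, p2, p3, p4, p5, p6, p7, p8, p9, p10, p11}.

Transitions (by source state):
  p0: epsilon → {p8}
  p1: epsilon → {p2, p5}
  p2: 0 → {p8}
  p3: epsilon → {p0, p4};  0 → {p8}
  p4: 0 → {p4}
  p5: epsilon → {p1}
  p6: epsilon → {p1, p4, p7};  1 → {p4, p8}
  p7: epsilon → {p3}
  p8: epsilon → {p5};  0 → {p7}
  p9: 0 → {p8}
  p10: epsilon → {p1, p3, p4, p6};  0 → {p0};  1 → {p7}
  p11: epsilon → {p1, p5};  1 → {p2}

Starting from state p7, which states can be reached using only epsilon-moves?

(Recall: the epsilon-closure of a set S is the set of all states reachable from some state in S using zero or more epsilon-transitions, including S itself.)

{p0, p1, p2, p3, p4, p5, p7, p8}

Start with {p7}.
From p7 via epsilon: add p3.
From p3 via epsilon: add p0, p4.
From p0 via epsilon: add p8.
From p8 via epsilon: add p5.
From p5 via epsilon: add p1.
From p1 via epsilon: add p2.
No new states can be added; the closed set is {p0, p1, p2, p3, p4, p5, p7, p8}.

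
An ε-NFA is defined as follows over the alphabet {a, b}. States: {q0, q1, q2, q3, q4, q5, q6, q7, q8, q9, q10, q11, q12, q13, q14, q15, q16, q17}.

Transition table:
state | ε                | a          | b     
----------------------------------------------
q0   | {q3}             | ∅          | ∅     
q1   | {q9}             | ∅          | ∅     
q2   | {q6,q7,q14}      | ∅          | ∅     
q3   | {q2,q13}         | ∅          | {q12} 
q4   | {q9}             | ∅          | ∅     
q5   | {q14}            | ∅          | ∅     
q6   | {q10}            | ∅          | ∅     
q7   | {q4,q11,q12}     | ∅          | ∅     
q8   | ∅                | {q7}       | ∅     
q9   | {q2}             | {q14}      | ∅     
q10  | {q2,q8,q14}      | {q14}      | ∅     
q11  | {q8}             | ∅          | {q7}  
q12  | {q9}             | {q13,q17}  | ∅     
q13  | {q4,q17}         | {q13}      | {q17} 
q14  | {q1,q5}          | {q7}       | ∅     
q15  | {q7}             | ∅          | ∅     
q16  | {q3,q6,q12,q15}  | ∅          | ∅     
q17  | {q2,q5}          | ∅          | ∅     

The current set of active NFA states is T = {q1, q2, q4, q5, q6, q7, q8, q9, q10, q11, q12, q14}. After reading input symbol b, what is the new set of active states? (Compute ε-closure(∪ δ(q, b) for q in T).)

{q1, q2, q4, q5, q6, q7, q8, q9, q10, q11, q12, q14}

q11 on b → {q7}.
No b-transition from q1, q2, q4, q5, q6, q7, q8, q9, q10, q12, q14.
Union after reading b: {q7}.
Now take the ε-closure:
From q7 via ε: add q4, q11, q12.
From q4 via ε: add q9.
From q11 via ε: add q8.
From q9 via ε: add q2.
From q2 via ε: add q6, q14.
From q6 via ε: add q10.
From q14 via ε: add q1, q5.
No new states can be added; the closed set is {q1, q2, q4, q5, q6, q7, q8, q9, q10, q11, q12, q14}.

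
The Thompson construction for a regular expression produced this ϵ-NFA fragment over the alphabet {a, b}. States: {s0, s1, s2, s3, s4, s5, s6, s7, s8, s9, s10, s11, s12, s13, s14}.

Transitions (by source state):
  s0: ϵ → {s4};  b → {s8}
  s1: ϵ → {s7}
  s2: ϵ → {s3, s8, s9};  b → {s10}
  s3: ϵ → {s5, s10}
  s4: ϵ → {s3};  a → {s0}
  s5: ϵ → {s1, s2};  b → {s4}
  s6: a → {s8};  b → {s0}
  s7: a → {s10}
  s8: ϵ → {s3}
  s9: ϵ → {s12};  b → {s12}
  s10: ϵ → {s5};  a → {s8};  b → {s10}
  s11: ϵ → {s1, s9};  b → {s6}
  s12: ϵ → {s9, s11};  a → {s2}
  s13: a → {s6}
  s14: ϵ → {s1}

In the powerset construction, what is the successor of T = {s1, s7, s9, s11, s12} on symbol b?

s9 on b → {s12}.
s11 on b → {s6}.
No b-transition from s1, s7, s12.
Union after reading b: {s6, s12}.
Now take the ϵ-closure:
From s12 via ϵ: add s9, s11.
From s11 via ϵ: add s1.
From s1 via ϵ: add s7.
No new states can be added; the closed set is {s1, s6, s7, s9, s11, s12}.

{s1, s6, s7, s9, s11, s12}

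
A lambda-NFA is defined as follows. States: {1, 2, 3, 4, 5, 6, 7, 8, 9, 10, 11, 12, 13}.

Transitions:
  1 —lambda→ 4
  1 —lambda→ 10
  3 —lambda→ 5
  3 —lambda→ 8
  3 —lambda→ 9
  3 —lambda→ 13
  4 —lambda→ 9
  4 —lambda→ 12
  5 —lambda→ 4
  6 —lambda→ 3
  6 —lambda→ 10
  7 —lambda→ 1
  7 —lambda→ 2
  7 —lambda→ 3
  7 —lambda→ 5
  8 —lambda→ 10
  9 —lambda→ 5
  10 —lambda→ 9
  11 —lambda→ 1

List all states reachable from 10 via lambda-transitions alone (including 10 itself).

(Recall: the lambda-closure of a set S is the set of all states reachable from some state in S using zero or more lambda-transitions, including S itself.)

{4, 5, 9, 10, 12}

Start with {10}.
From 10 via lambda: add 9.
From 9 via lambda: add 5.
From 5 via lambda: add 4.
From 4 via lambda: add 12.
No new states can be added; the closed set is {4, 5, 9, 10, 12}.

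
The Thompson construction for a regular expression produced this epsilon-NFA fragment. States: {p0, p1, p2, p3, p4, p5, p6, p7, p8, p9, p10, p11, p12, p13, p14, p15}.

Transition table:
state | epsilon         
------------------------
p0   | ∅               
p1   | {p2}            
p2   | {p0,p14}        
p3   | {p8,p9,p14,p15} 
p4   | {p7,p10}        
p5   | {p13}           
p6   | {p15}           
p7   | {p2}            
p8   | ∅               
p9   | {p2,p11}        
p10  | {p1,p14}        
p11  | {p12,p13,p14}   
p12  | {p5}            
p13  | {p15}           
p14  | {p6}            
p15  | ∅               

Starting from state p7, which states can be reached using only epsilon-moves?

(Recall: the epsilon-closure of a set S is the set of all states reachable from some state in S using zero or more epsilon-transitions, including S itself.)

{p0, p2, p6, p7, p14, p15}

Start with {p7}.
From p7 via epsilon: add p2.
From p2 via epsilon: add p0, p14.
From p14 via epsilon: add p6.
From p6 via epsilon: add p15.
No new states can be added; the closed set is {p0, p2, p6, p7, p14, p15}.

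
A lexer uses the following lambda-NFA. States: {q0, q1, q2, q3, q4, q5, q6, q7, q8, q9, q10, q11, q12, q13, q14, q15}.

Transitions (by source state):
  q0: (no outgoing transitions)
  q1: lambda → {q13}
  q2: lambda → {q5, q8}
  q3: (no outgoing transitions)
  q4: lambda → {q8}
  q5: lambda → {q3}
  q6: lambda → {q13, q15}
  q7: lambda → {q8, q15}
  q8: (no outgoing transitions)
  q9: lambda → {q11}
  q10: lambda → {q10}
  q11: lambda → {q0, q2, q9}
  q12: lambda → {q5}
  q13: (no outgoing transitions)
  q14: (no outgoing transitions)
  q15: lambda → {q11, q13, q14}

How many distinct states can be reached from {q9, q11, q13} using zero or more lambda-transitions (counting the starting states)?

Start with {q9, q11, q13}.
From q11 via lambda: add q0, q2.
From q2 via lambda: add q5, q8.
From q5 via lambda: add q3.
lambda-closure = {q0, q2, q3, q5, q8, q9, q11, q13}, which has 8 states.

8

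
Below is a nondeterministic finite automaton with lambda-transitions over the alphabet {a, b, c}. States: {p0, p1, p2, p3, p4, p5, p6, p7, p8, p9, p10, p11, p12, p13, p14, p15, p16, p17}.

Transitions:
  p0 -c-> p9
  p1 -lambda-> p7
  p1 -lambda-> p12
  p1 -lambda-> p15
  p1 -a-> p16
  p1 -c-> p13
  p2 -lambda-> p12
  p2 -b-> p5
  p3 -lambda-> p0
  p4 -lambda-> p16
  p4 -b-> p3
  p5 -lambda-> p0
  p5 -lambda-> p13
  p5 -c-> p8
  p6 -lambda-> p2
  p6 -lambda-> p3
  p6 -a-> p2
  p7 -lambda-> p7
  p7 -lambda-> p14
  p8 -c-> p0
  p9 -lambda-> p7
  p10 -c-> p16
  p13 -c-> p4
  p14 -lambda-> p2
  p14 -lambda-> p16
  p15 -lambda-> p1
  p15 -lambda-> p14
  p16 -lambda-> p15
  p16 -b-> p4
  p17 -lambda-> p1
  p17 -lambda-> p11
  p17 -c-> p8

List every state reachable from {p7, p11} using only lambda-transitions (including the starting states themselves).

Start with {p7, p11}.
From p7 via lambda: add p14.
From p14 via lambda: add p2, p16.
From p2 via lambda: add p12.
From p16 via lambda: add p15.
From p15 via lambda: add p1.
No new states can be added; the closed set is {p1, p2, p7, p11, p12, p14, p15, p16}.

{p1, p2, p7, p11, p12, p14, p15, p16}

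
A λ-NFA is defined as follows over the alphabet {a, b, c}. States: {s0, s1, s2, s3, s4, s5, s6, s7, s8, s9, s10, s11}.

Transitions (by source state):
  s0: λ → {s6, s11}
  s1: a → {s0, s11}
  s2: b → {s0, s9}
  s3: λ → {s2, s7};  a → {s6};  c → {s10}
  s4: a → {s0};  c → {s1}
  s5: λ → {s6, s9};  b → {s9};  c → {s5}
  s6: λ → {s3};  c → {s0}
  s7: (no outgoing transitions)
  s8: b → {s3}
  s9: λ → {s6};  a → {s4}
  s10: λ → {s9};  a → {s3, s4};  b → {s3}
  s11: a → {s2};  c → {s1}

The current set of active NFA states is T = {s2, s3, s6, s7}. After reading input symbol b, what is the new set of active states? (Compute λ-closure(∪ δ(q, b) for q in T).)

{s0, s2, s3, s6, s7, s9, s11}

s2 on b → {s0, s9}.
No b-transition from s3, s6, s7.
Union after reading b: {s0, s9}.
Now take the λ-closure:
From s0 via λ: add s6, s11.
From s6 via λ: add s3.
From s3 via λ: add s2, s7.
No new states can be added; the closed set is {s0, s2, s3, s6, s7, s9, s11}.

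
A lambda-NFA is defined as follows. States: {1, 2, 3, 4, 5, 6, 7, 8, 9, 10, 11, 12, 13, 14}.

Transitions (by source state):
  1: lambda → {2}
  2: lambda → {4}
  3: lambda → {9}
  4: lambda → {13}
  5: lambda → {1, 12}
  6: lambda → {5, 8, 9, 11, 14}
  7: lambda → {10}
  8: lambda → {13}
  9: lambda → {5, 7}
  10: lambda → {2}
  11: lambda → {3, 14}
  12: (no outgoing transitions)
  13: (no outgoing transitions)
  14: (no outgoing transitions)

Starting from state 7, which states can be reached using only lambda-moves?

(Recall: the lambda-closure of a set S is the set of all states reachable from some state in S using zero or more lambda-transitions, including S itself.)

{2, 4, 7, 10, 13}

Start with {7}.
From 7 via lambda: add 10.
From 10 via lambda: add 2.
From 2 via lambda: add 4.
From 4 via lambda: add 13.
No new states can be added; the closed set is {2, 4, 7, 10, 13}.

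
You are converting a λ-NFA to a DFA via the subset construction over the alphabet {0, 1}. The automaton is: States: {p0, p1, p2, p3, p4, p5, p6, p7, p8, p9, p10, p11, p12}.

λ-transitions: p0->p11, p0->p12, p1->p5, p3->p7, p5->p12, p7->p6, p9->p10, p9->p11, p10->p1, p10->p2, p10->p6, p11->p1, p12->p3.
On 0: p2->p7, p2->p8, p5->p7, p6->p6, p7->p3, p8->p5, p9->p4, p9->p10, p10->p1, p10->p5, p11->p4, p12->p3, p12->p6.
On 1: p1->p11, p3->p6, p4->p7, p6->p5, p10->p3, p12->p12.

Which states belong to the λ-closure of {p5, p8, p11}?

Start with {p5, p8, p11}.
From p5 via λ: add p12.
From p11 via λ: add p1.
From p12 via λ: add p3.
From p3 via λ: add p7.
From p7 via λ: add p6.
No new states can be added; the closed set is {p1, p3, p5, p6, p7, p8, p11, p12}.

{p1, p3, p5, p6, p7, p8, p11, p12}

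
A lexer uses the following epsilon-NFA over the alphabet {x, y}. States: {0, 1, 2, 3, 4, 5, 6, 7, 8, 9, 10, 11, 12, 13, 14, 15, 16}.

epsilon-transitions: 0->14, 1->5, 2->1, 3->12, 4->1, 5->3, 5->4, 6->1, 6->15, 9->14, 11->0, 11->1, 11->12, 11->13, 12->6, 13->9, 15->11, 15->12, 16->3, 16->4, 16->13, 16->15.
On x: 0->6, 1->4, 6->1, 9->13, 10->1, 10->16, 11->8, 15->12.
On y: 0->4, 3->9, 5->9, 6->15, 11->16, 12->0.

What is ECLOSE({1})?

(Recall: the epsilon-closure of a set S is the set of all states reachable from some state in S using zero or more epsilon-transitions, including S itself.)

{0, 1, 3, 4, 5, 6, 9, 11, 12, 13, 14, 15}

Start with {1}.
From 1 via epsilon: add 5.
From 5 via epsilon: add 3, 4.
From 3 via epsilon: add 12.
From 12 via epsilon: add 6.
From 6 via epsilon: add 15.
From 15 via epsilon: add 11.
From 11 via epsilon: add 0, 13.
From 0 via epsilon: add 14.
From 13 via epsilon: add 9.
No new states can be added; the closed set is {0, 1, 3, 4, 5, 6, 9, 11, 12, 13, 14, 15}.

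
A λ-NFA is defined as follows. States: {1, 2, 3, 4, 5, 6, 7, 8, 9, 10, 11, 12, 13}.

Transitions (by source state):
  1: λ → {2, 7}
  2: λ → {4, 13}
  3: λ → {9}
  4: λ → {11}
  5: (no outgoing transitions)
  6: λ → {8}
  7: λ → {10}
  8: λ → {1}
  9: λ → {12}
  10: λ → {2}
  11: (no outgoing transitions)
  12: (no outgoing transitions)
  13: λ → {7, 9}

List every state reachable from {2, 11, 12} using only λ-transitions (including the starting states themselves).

{2, 4, 7, 9, 10, 11, 12, 13}

Start with {2, 11, 12}.
From 2 via λ: add 4, 13.
From 13 via λ: add 7, 9.
From 7 via λ: add 10.
No new states can be added; the closed set is {2, 4, 7, 9, 10, 11, 12, 13}.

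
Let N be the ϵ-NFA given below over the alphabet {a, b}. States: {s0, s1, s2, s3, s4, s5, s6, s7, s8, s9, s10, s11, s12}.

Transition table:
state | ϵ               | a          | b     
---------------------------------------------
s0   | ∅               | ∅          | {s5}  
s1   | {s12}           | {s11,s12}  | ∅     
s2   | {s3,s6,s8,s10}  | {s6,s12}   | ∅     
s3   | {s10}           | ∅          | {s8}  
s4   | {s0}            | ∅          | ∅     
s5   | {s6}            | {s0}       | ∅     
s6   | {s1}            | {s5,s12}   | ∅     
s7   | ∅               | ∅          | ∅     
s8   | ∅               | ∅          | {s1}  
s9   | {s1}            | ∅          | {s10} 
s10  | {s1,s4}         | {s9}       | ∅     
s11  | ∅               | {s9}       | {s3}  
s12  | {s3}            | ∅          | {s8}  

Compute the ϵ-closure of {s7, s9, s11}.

Start with {s7, s9, s11}.
From s9 via ϵ: add s1.
From s1 via ϵ: add s12.
From s12 via ϵ: add s3.
From s3 via ϵ: add s10.
From s10 via ϵ: add s4.
From s4 via ϵ: add s0.
No new states can be added; the closed set is {s0, s1, s3, s4, s7, s9, s10, s11, s12}.

{s0, s1, s3, s4, s7, s9, s10, s11, s12}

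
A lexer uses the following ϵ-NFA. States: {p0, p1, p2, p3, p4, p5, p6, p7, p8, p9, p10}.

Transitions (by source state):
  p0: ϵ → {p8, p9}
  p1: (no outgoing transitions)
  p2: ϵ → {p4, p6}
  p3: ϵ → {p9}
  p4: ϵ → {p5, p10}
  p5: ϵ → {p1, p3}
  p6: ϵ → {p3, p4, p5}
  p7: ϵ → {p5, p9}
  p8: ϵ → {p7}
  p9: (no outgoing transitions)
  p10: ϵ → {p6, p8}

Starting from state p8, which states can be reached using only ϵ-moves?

Start with {p8}.
From p8 via ϵ: add p7.
From p7 via ϵ: add p5, p9.
From p5 via ϵ: add p1, p3.
No new states can be added; the closed set is {p1, p3, p5, p7, p8, p9}.

{p1, p3, p5, p7, p8, p9}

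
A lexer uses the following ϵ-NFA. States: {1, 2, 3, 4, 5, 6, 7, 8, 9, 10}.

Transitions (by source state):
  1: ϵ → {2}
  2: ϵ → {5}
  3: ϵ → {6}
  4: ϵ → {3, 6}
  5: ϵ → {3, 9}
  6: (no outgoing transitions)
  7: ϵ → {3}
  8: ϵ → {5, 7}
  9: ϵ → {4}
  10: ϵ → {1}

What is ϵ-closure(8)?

Start with {8}.
From 8 via ϵ: add 5, 7.
From 5 via ϵ: add 3, 9.
From 3 via ϵ: add 6.
From 9 via ϵ: add 4.
No new states can be added; the closed set is {3, 4, 5, 6, 7, 8, 9}.

{3, 4, 5, 6, 7, 8, 9}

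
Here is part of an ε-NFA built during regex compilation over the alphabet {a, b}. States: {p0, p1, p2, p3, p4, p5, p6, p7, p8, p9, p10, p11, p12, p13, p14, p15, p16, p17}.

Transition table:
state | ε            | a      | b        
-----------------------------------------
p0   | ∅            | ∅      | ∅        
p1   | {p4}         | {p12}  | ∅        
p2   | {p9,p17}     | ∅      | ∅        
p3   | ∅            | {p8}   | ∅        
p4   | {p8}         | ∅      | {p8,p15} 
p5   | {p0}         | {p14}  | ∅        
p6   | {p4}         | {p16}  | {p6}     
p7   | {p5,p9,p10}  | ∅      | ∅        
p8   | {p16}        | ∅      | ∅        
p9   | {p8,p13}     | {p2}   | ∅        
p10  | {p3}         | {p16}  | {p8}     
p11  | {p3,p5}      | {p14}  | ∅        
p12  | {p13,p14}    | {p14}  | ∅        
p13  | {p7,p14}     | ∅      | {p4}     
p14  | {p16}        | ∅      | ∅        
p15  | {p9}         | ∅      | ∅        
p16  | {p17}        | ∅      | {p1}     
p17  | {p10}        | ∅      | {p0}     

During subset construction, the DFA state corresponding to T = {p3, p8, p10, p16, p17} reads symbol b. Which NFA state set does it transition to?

p10 on b → {p8}.
p16 on b → {p1}.
p17 on b → {p0}.
No b-transition from p3, p8.
Union after reading b: {p0, p1, p8}.
Now take the ε-closure:
From p1 via ε: add p4.
From p8 via ε: add p16.
From p16 via ε: add p17.
From p17 via ε: add p10.
From p10 via ε: add p3.
No new states can be added; the closed set is {p0, p1, p3, p4, p8, p10, p16, p17}.

{p0, p1, p3, p4, p8, p10, p16, p17}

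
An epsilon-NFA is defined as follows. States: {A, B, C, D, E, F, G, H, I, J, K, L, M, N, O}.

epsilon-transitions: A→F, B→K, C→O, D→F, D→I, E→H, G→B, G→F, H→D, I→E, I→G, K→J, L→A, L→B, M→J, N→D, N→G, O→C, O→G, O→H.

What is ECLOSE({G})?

{B, F, G, J, K}

Start with {G}.
From G via epsilon: add B, F.
From B via epsilon: add K.
From K via epsilon: add J.
No new states can be added; the closed set is {B, F, G, J, K}.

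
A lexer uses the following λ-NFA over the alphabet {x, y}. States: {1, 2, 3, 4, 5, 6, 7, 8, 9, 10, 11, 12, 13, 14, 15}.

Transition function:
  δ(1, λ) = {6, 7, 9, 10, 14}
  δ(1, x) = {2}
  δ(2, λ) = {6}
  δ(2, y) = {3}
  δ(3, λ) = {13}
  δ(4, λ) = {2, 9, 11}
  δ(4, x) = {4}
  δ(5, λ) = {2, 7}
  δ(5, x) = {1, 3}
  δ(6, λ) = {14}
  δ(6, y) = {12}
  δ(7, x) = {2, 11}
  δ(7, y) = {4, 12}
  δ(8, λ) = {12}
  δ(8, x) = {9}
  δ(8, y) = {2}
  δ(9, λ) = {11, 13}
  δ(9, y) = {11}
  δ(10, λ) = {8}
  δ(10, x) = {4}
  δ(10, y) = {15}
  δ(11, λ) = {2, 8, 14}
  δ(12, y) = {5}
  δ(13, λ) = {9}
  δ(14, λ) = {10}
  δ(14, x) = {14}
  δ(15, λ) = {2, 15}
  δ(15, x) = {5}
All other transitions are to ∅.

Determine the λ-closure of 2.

Start with {2}.
From 2 via λ: add 6.
From 6 via λ: add 14.
From 14 via λ: add 10.
From 10 via λ: add 8.
From 8 via λ: add 12.
No new states can be added; the closed set is {2, 6, 8, 10, 12, 14}.

{2, 6, 8, 10, 12, 14}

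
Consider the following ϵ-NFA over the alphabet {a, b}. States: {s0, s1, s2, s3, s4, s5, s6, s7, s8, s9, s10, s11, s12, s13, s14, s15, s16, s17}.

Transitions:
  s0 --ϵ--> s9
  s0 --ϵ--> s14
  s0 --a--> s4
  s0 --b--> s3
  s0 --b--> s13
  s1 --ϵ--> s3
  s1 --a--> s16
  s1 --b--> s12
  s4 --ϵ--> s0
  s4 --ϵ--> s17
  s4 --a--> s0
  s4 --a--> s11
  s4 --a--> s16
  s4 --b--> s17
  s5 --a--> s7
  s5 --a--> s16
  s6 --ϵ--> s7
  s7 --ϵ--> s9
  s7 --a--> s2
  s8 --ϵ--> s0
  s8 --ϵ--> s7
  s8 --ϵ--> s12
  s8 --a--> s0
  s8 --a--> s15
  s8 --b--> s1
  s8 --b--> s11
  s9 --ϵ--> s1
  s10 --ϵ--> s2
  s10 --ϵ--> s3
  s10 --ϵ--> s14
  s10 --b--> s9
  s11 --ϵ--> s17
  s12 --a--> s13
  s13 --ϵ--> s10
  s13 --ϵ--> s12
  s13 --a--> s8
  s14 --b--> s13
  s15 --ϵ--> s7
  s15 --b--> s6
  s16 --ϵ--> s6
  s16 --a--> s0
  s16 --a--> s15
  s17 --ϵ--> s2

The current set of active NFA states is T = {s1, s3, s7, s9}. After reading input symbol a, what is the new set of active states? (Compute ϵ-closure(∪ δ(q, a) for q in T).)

s1 on a → {s16}.
s7 on a → {s2}.
No a-transition from s3, s9.
Union after reading a: {s2, s16}.
Now take the ϵ-closure:
From s16 via ϵ: add s6.
From s6 via ϵ: add s7.
From s7 via ϵ: add s9.
From s9 via ϵ: add s1.
From s1 via ϵ: add s3.
No new states can be added; the closed set is {s1, s2, s3, s6, s7, s9, s16}.

{s1, s2, s3, s6, s7, s9, s16}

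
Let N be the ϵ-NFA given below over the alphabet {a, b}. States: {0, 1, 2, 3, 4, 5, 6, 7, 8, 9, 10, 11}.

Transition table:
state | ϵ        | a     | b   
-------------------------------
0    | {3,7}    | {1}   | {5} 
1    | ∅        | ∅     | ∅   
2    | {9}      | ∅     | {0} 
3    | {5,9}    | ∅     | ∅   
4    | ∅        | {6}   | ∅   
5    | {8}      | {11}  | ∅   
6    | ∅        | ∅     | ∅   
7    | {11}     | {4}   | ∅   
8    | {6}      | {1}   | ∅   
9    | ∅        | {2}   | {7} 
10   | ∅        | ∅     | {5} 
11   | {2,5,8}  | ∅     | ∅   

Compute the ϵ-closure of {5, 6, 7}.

Start with {5, 6, 7}.
From 5 via ϵ: add 8.
From 7 via ϵ: add 11.
From 11 via ϵ: add 2.
From 2 via ϵ: add 9.
No new states can be added; the closed set is {2, 5, 6, 7, 8, 9, 11}.

{2, 5, 6, 7, 8, 9, 11}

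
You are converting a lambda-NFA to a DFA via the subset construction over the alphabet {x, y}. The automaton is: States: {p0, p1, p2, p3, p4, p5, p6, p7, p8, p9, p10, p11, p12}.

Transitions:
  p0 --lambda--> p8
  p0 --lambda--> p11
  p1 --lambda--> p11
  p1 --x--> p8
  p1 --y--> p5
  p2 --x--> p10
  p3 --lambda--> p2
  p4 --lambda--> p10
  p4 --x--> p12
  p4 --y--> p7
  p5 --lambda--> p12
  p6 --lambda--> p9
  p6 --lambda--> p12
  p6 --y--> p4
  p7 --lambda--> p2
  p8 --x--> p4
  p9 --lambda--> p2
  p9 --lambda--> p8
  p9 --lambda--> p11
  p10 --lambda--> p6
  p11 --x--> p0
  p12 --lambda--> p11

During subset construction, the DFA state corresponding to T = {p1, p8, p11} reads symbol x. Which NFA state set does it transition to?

{p0, p2, p4, p6, p8, p9, p10, p11, p12}

p1 on x → {p8}.
p8 on x → {p4}.
p11 on x → {p0}.
Union after reading x: {p0, p4, p8}.
Now take the lambda-closure:
From p0 via lambda: add p11.
From p4 via lambda: add p10.
From p10 via lambda: add p6.
From p6 via lambda: add p9, p12.
From p9 via lambda: add p2.
No new states can be added; the closed set is {p0, p2, p4, p6, p8, p9, p10, p11, p12}.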